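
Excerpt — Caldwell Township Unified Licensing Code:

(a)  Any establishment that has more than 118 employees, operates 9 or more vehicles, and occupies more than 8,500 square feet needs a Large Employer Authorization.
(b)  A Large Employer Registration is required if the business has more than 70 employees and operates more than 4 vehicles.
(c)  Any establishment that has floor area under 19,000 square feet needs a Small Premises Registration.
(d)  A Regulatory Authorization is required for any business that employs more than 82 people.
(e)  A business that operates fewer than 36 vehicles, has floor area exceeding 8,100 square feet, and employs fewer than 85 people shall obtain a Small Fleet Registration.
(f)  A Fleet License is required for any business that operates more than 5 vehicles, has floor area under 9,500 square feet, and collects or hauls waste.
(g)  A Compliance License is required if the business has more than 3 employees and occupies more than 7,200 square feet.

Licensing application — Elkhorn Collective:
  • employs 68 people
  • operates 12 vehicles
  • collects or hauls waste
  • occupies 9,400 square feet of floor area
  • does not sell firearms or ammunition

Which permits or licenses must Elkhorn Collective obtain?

(a) employees 68 ≤ 118; vehicles 12 ≥ 9; floor area 9,400 square feet > 8,500 square feet → Large Employer Authorization not required.
(b) employees 68 ≤ 70; vehicles 12 > 4 → Large Employer Registration not required.
(c) floor area 9,400 square feet < 19,000 square feet → Small Premises Registration required.
(d) employees 68 ≤ 82 → Regulatory Authorization not required.
(e) vehicles 12 < 36; floor area 9,400 square feet > 8,100 square feet; employees 68 < 85 → Small Fleet Registration required.
(f) vehicles 12 > 5; floor area 9,400 square feet < 9,500 square feet; collects or hauls waste → Fleet License required.
(g) employees 68 > 3; floor area 9,400 square feet > 7,200 square feet → Compliance License required.

Compliance License, Fleet License, Small Fleet Registration, Small Premises Registration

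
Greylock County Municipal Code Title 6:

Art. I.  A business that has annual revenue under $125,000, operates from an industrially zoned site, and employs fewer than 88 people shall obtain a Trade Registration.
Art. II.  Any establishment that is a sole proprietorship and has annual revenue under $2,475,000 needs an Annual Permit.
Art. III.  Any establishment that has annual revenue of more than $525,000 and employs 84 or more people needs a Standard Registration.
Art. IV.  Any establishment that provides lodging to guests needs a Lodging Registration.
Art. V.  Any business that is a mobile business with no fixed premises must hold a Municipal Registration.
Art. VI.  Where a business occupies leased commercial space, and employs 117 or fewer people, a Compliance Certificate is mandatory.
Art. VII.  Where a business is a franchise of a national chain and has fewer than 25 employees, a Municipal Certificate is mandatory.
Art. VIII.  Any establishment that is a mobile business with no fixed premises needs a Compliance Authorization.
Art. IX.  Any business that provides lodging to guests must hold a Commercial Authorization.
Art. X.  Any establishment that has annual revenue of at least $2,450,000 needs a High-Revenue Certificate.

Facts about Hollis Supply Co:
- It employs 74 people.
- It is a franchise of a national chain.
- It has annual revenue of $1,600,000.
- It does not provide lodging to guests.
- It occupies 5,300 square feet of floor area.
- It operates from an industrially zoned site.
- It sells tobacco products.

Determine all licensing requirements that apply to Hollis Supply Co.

None

Art. I. revenue $1,600,000 ≥ $125,000; operates from an industrially zoned site; employees 74 < 88 → Trade Registration not required.
Art. II. is a franchise of a national chain (not: is a sole proprietorship); revenue $1,600,000 < $2,475,000 → Annual Permit not required.
Art. III. revenue $1,600,000 > $525,000; employees 74 < 84 → Standard Registration not required.
Art. IV. does not provide lodging to guests → Lodging Registration not required.
Art. V. operates from an industrially zoned site (not: is a mobile business with no fixed premises) → Municipal Registration not required.
Art. VI. operates from an industrially zoned site (not: occupies leased commercial space); employees 74 ≤ 117 → Compliance Certificate not required.
Art. VII. is a franchise of a national chain; employees 74 ≥ 25 → Municipal Certificate not required.
Art. VIII. operates from an industrially zoned site (not: is a mobile business with no fixed premises) → Compliance Authorization not required.
Art. IX. does not provide lodging to guests → Commercial Authorization not required.
Art. X. revenue $1,600,000 < $2,450,000 → High-Revenue Certificate not required.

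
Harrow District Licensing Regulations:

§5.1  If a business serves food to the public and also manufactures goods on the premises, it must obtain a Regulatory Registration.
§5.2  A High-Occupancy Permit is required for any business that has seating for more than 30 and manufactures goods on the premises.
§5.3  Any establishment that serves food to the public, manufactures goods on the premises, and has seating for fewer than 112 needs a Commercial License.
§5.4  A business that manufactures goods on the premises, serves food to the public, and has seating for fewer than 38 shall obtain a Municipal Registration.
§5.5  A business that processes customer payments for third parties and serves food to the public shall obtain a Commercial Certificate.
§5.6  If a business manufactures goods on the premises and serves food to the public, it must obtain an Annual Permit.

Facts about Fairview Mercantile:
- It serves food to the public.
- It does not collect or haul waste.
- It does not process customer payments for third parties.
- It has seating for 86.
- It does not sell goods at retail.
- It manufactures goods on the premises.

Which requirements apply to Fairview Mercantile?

Annual Permit, Commercial License, High-Occupancy Permit, Regulatory Registration

§5.1 serves food to the public; manufactures goods on the premises → Regulatory Registration required.
§5.2 seating 86 > 30; manufactures goods on the premises → High-Occupancy Permit required.
§5.3 serves food to the public; manufactures goods on the premises; seating 86 < 112 → Commercial License required.
§5.4 manufactures goods on the premises; serves food to the public; seating 86 ≥ 38 → Municipal Registration not required.
§5.5 does not process customer payments for third parties; serves food to the public → Commercial Certificate not required.
§5.6 manufactures goods on the premises; serves food to the public → Annual Permit required.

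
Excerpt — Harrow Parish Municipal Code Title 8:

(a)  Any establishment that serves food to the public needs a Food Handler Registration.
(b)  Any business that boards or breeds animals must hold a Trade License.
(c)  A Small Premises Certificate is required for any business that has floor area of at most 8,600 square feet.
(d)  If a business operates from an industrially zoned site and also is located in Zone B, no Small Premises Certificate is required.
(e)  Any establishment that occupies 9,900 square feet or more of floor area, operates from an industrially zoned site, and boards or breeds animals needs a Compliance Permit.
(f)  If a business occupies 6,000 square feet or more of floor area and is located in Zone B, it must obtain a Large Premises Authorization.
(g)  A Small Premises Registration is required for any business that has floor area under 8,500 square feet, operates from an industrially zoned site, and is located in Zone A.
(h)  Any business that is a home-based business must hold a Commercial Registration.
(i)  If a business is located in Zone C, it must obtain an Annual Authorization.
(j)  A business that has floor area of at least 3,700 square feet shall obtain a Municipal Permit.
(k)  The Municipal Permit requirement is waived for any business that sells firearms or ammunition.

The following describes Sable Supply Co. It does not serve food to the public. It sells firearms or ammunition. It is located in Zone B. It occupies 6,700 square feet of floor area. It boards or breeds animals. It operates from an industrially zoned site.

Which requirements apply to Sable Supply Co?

(a) does not serve food to the public → Food Handler Registration not required.
(b) boards or breeds animals → Trade License required.
(c) floor area 6,700 square feet ≤ 8,600 square feet → Small Premises Certificate required.
(d) operates from an industrially zoned site; is located in Zone B → exempt from Small Premises Certificate.
(e) floor area 6,700 square feet < 9,900 square feet; operates from an industrially zoned site; boards or breeds animals → Compliance Permit not required.
(f) floor area 6,700 square feet ≥ 6,000 square feet; is located in Zone B → Large Premises Authorization required.
(g) floor area 6,700 square feet < 8,500 square feet; operates from an industrially zoned site; is located in Zone B (not: is located in Zone A) → Small Premises Registration not required.
(h) operates from an industrially zoned site (not: is a home-based business) → Commercial Registration not required.
(i) is located in Zone B (not: is located in Zone C) → Annual Authorization not required.
(j) floor area 6,700 square feet ≥ 3,700 square feet → Municipal Permit required.
(k) sells firearms or ammunition → exempt from Municipal Permit.

Large Premises Authorization, Trade License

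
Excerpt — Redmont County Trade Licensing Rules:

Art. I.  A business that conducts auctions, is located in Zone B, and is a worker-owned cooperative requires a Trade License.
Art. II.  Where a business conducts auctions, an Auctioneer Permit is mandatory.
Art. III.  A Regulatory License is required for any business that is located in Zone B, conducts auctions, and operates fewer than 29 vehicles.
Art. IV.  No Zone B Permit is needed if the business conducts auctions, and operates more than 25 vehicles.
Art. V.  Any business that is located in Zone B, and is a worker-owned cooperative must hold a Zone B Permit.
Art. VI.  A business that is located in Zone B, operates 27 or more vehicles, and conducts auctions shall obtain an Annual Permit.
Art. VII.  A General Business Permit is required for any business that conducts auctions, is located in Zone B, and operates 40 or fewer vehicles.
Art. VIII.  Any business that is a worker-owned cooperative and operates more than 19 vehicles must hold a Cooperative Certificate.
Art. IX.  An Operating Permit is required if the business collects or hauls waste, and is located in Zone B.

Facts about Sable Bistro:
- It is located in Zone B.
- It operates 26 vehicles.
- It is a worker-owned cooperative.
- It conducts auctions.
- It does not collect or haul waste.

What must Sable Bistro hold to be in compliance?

Auctioneer Permit, Cooperative Certificate, General Business Permit, Regulatory License, Trade License

Art. I. conducts auctions; is located in Zone B; is a worker-owned cooperative → Trade License required.
Art. II. conducts auctions → Auctioneer Permit required.
Art. III. is located in Zone B; conducts auctions; vehicles 26 < 29 → Regulatory License required.
Art. IV. conducts auctions; vehicles 26 > 25 → exempt from Zone B Permit.
Art. V. is located in Zone B; is a worker-owned cooperative → Zone B Permit required.
Art. VI. is located in Zone B; vehicles 26 < 27; conducts auctions → Annual Permit not required.
Art. VII. conducts auctions; is located in Zone B; vehicles 26 ≤ 40 → General Business Permit required.
Art. VIII. is a worker-owned cooperative; vehicles 26 > 19 → Cooperative Certificate required.
Art. IX. does not collect or haul waste; is located in Zone B → Operating Permit not required.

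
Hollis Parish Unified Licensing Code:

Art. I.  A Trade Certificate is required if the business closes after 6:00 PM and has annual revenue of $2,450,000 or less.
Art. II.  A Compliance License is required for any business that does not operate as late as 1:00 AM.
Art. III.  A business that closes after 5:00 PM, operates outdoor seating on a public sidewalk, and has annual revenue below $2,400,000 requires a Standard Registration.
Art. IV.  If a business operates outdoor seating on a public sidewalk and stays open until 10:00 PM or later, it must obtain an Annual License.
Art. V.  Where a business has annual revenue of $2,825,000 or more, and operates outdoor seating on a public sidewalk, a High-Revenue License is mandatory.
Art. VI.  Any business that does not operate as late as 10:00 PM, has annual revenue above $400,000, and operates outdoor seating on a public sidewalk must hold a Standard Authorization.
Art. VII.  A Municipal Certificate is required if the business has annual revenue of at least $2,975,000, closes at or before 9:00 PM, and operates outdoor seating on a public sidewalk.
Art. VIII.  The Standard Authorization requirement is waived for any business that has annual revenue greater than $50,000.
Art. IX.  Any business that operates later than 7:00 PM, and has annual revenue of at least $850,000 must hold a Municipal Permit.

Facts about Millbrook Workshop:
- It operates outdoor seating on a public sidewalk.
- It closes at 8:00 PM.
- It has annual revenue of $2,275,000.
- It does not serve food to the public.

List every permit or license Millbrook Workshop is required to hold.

Compliance License, Municipal Permit, Standard Registration, Trade Certificate

Art. I. closes 8:00 PM, after 6:00 PM; revenue $2,275,000 ≤ $2,450,000 → Trade Certificate required.
Art. II. closes 8:00 PM, at/before 1:00 AM → Compliance License required.
Art. III. closes 8:00 PM, after 5:00 PM; operates outdoor seating on a public sidewalk; revenue $2,275,000 < $2,400,000 → Standard Registration required.
Art. IV. operates outdoor seating on a public sidewalk; closes 8:00 PM, at/before 10:00 PM → Annual License not required.
Art. V. revenue $2,275,000 < $2,825,000; operates outdoor seating on a public sidewalk → High-Revenue License not required.
Art. VI. closes 8:00 PM, at/before 10:00 PM; revenue $2,275,000 > $400,000; operates outdoor seating on a public sidewalk → Standard Authorization required.
Art. VII. revenue $2,275,000 < $2,975,000; closes 8:00 PM, at/before 9:00 PM; operates outdoor seating on a public sidewalk → Municipal Certificate not required.
Art. VIII. revenue $2,275,000 > $50,000 → exempt from Standard Authorization.
Art. IX. closes 8:00 PM, after 7:00 PM; revenue $2,275,000 ≥ $850,000 → Municipal Permit required.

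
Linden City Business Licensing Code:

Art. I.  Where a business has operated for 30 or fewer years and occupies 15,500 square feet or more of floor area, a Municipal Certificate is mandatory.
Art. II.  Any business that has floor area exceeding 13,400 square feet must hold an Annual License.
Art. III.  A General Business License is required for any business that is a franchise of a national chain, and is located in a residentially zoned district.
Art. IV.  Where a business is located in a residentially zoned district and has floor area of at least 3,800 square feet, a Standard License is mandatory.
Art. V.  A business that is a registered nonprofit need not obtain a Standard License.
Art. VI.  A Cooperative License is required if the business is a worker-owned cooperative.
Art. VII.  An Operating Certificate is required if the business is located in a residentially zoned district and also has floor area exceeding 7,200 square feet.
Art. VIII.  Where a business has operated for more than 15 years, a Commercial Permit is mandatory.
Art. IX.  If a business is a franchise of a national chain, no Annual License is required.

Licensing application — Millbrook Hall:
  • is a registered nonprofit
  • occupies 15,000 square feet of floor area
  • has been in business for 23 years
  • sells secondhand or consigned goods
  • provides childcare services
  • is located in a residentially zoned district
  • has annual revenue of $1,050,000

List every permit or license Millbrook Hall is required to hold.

Annual License, Commercial Permit, Operating Certificate

Art. I. years in business 23 ≤ 30; floor area 15,000 square feet < 15,500 square feet → Municipal Certificate not required.
Art. II. floor area 15,000 square feet > 13,400 square feet → Annual License required.
Art. III. is a registered nonprofit (not: is a franchise of a national chain); is located in a residentially zoned district → General Business License not required.
Art. IV. is located in a residentially zoned district; floor area 15,000 square feet ≥ 3,800 square feet → Standard License required.
Art. V. is a registered nonprofit → exempt from Standard License.
Art. VI. is a registered nonprofit (not: is a worker-owned cooperative) → Cooperative License not required.
Art. VII. is located in a residentially zoned district; floor area 15,000 square feet > 7,200 square feet → Operating Certificate required.
Art. VIII. years in business 23 > 15 → Commercial Permit required.
Art. IX. is a registered nonprofit (not: is a franchise of a national chain) → Annual License exemption does not apply.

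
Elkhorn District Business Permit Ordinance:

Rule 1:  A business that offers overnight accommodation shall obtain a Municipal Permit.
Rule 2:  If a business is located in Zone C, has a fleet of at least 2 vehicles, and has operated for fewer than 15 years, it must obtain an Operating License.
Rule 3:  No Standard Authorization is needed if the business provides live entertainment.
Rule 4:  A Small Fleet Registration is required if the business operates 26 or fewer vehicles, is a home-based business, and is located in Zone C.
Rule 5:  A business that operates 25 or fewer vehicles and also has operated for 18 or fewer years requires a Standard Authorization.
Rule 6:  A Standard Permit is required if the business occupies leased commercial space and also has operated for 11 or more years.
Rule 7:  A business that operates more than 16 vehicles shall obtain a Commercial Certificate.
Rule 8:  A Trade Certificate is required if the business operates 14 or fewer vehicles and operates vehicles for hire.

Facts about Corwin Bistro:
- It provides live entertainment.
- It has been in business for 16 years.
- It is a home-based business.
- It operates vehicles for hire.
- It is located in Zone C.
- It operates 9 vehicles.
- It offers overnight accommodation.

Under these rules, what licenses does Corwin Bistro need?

Rule 1: offers overnight accommodation → Municipal Permit required.
Rule 2: is located in Zone C; vehicles 9 ≥ 2; years in business 16 ≥ 15 → Operating License not required.
Rule 3: provides live entertainment → exempt from Standard Authorization.
Rule 4: vehicles 9 ≤ 26; is a home-based business; is located in Zone C → Small Fleet Registration required.
Rule 5: vehicles 9 ≤ 25; years in business 16 ≤ 18 → Standard Authorization required.
Rule 6: is a home-based business (not: occupies leased commercial space); years in business 16 ≥ 11 → Standard Permit not required.
Rule 7: vehicles 9 ≤ 16 → Commercial Certificate not required.
Rule 8: vehicles 9 ≤ 14; operates vehicles for hire → Trade Certificate required.

Municipal Permit, Small Fleet Registration, Trade Certificate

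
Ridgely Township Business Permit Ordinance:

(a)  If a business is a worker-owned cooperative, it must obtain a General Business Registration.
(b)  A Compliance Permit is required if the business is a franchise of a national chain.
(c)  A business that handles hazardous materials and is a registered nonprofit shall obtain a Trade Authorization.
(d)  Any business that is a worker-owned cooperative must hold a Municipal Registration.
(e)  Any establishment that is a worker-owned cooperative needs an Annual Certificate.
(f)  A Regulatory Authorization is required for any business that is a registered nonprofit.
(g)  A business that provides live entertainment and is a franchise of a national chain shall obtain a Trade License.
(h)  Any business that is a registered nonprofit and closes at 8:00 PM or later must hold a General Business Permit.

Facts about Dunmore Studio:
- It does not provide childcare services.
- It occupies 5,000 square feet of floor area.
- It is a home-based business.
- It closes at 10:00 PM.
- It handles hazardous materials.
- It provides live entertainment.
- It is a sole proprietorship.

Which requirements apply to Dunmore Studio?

(a) is a sole proprietorship (not: is a worker-owned cooperative) → General Business Registration not required.
(b) is a sole proprietorship (not: is a franchise of a national chain) → Compliance Permit not required.
(c) handles hazardous materials; is a sole proprietorship (not: is a registered nonprofit) → Trade Authorization not required.
(d) is a sole proprietorship (not: is a worker-owned cooperative) → Municipal Registration not required.
(e) is a sole proprietorship (not: is a worker-owned cooperative) → Annual Certificate not required.
(f) is a sole proprietorship (not: is a registered nonprofit) → Regulatory Authorization not required.
(g) provides live entertainment; is a sole proprietorship (not: is a franchise of a national chain) → Trade License not required.
(h) is a sole proprietorship (not: is a registered nonprofit); closes 10:00 PM, after 8:00 PM → General Business Permit not required.

None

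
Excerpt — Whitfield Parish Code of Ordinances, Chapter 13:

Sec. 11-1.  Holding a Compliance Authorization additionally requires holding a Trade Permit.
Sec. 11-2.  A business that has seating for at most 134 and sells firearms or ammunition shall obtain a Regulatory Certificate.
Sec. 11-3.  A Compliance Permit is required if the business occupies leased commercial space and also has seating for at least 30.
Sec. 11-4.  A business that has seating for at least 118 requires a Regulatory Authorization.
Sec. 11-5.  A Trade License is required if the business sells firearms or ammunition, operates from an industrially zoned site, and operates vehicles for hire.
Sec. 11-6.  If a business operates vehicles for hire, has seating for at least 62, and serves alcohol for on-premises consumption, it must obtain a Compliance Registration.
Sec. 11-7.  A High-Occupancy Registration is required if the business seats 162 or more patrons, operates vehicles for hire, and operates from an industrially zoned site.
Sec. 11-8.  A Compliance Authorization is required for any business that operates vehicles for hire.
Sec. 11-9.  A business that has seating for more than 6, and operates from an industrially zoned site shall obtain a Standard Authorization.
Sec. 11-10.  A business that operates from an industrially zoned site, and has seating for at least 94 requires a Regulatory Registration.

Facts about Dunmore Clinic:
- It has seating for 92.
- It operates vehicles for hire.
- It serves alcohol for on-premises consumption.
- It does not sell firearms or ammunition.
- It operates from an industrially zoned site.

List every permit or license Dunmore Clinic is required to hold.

Sec. 11-1. Compliance Authorization is required → Trade Permit also required.
Sec. 11-2. seating 92 ≤ 134; does not sell firearms or ammunition → Regulatory Certificate not required.
Sec. 11-3. operates from an industrially zoned site (not: occupies leased commercial space); seating 92 ≥ 30 → Compliance Permit not required.
Sec. 11-4. seating 92 < 118 → Regulatory Authorization not required.
Sec. 11-5. does not sell firearms or ammunition; operates from an industrially zoned site; operates vehicles for hire → Trade License not required.
Sec. 11-6. operates vehicles for hire; seating 92 ≥ 62; serves alcohol for on-premises consumption → Compliance Registration required.
Sec. 11-7. seating 92 < 162; operates vehicles for hire; operates from an industrially zoned site → High-Occupancy Registration not required.
Sec. 11-8. operates vehicles for hire → Compliance Authorization required.
Sec. 11-9. seating 92 > 6; operates from an industrially zoned site → Standard Authorization required.
Sec. 11-10. operates from an industrially zoned site; seating 92 < 94 → Regulatory Registration not required.

Compliance Authorization, Compliance Registration, Standard Authorization, Trade Permit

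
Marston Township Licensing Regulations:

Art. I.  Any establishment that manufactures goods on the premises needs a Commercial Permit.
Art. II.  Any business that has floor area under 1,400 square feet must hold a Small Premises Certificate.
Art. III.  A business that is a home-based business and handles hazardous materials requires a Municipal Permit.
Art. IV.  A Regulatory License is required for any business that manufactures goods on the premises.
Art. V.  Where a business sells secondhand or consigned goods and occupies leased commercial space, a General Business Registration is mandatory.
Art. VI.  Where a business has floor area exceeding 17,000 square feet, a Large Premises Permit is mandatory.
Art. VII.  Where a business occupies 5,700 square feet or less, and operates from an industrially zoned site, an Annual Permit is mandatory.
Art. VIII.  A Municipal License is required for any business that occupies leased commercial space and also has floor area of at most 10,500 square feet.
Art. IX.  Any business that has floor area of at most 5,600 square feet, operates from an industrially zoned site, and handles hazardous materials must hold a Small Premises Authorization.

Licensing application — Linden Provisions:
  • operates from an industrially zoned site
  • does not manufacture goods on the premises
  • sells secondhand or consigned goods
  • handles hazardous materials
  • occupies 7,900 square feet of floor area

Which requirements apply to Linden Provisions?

Art. I. does not manufacture goods on the premises → Commercial Permit not required.
Art. II. floor area 7,900 square feet ≥ 1,400 square feet → Small Premises Certificate not required.
Art. III. operates from an industrially zoned site (not: is a home-based business); handles hazardous materials → Municipal Permit not required.
Art. IV. does not manufacture goods on the premises → Regulatory License not required.
Art. V. sells secondhand or consigned goods; operates from an industrially zoned site (not: occupies leased commercial space) → General Business Registration not required.
Art. VI. floor area 7,900 square feet ≤ 17,000 square feet → Large Premises Permit not required.
Art. VII. floor area 7,900 square feet > 5,700 square feet; operates from an industrially zoned site → Annual Permit not required.
Art. VIII. operates from an industrially zoned site (not: occupies leased commercial space); floor area 7,900 square feet ≤ 10,500 square feet → Municipal License not required.
Art. IX. floor area 7,900 square feet > 5,600 square feet; operates from an industrially zoned site; handles hazardous materials → Small Premises Authorization not required.

None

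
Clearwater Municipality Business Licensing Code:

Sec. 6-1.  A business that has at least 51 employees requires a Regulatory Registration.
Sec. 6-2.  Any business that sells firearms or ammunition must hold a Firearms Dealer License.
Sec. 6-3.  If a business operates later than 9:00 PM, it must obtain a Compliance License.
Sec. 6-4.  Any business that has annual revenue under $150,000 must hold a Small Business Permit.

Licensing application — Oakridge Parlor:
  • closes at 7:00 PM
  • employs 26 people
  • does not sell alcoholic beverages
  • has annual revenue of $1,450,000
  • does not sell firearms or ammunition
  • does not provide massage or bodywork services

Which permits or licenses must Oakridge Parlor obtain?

None

Sec. 6-1. employees 26 < 51 → Regulatory Registration not required.
Sec. 6-2. does not sell firearms or ammunition → Firearms Dealer License not required.
Sec. 6-3. closes 7:00 PM, at/before 9:00 PM → Compliance License not required.
Sec. 6-4. revenue $1,450,000 ≥ $150,000 → Small Business Permit not required.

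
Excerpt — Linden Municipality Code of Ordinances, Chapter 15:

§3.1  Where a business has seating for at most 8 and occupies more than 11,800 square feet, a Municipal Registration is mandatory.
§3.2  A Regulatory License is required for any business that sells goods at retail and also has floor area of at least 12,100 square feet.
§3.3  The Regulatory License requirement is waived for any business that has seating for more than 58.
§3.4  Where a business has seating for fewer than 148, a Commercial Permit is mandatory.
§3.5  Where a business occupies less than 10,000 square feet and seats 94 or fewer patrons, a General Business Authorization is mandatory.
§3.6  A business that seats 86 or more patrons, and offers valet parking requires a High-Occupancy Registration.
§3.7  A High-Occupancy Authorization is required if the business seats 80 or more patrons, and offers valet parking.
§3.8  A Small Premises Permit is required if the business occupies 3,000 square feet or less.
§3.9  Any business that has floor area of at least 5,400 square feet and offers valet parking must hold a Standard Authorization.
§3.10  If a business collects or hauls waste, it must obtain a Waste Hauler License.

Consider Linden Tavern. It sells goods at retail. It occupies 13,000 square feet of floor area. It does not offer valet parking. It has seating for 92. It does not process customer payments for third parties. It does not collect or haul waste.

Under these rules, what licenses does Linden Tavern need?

Commercial Permit

§3.1 seating 92 > 8; floor area 13,000 square feet > 11,800 square feet → Municipal Registration not required.
§3.2 sells goods at retail; floor area 13,000 square feet ≥ 12,100 square feet → Regulatory License required.
§3.3 seating 92 > 58 → exempt from Regulatory License.
§3.4 seating 92 < 148 → Commercial Permit required.
§3.5 floor area 13,000 square feet ≥ 10,000 square feet; seating 92 ≤ 94 → General Business Authorization not required.
§3.6 seating 92 ≥ 86; does not offer valet parking → High-Occupancy Registration not required.
§3.7 seating 92 ≥ 80; does not offer valet parking → High-Occupancy Authorization not required.
§3.8 floor area 13,000 square feet > 3,000 square feet → Small Premises Permit not required.
§3.9 floor area 13,000 square feet ≥ 5,400 square feet; does not offer valet parking → Standard Authorization not required.
§3.10 does not collect or haul waste → Waste Hauler License not required.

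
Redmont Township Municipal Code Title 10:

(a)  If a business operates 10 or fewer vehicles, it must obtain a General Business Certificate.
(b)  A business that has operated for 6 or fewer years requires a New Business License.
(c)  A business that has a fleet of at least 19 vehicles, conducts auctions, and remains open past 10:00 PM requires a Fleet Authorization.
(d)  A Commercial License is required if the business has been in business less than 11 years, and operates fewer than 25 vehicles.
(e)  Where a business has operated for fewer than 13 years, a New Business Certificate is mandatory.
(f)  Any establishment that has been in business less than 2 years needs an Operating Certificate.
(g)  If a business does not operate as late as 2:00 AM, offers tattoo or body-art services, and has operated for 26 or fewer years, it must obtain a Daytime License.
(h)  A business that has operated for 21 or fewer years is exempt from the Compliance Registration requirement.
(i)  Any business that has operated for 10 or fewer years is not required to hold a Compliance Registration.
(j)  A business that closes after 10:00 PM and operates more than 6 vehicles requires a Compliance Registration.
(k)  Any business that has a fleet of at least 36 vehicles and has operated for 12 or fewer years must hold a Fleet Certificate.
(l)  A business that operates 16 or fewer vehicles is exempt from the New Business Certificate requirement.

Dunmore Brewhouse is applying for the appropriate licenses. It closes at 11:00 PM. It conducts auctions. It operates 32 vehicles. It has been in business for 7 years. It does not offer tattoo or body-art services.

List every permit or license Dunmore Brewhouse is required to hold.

(a) vehicles 32 > 10 → General Business Certificate not required.
(b) years in business 7 > 6 → New Business License not required.
(c) vehicles 32 ≥ 19; conducts auctions; closes 11:00 PM, after 10:00 PM → Fleet Authorization required.
(d) years in business 7 < 11; vehicles 32 ≥ 25 → Commercial License not required.
(e) years in business 7 < 13 → New Business Certificate required.
(f) years in business 7 ≥ 2 → Operating Certificate not required.
(g) closes 11:00 PM, at/before 2:00 AM; does not offer tattoo or body-art services; years in business 7 ≤ 26 → Daytime License not required.
(h) years in business 7 ≤ 21 → exempt from Compliance Registration.
(i) years in business 7 ≤ 10 → exempt from Compliance Registration.
(j) closes 11:00 PM, after 10:00 PM; vehicles 32 > 6 → Compliance Registration required.
(k) vehicles 32 < 36; years in business 7 ≤ 12 → Fleet Certificate not required.
(l) vehicles 32 > 16 → New Business Certificate exemption does not apply.

Fleet Authorization, New Business Certificate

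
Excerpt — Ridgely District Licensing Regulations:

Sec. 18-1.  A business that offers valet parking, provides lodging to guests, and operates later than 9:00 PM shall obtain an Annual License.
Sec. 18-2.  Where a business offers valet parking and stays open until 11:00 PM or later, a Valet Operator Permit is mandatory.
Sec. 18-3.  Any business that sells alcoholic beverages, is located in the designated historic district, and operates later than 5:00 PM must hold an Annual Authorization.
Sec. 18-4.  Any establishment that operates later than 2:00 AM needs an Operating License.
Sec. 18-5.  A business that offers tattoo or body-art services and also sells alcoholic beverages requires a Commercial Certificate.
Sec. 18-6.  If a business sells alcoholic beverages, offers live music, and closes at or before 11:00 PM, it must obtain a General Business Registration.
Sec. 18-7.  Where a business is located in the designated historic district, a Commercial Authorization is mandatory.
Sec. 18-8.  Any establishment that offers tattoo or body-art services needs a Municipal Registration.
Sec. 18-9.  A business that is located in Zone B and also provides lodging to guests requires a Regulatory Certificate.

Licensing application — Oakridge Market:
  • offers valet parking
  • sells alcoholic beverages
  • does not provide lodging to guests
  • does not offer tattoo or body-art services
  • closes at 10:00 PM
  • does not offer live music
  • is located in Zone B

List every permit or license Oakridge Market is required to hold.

None

Sec. 18-1. offers valet parking; does not provide lodging to guests; closes 10:00 PM, after 9:00 PM → Annual License not required.
Sec. 18-2. offers valet parking; closes 10:00 PM, at/before 11:00 PM → Valet Operator Permit not required.
Sec. 18-3. sells alcoholic beverages; is located in Zone B (not: is located in the designated historic district); closes 10:00 PM, after 5:00 PM → Annual Authorization not required.
Sec. 18-4. closes 10:00 PM, at/before 2:00 AM → Operating License not required.
Sec. 18-5. does not offer tattoo or body-art services; sells alcoholic beverages → Commercial Certificate not required.
Sec. 18-6. sells alcoholic beverages; does not offer live music; closes 10:00 PM, at/before 11:00 PM → General Business Registration not required.
Sec. 18-7. is located in Zone B (not: is located in the designated historic district) → Commercial Authorization not required.
Sec. 18-8. does not offer tattoo or body-art services → Municipal Registration not required.
Sec. 18-9. is located in Zone B; does not provide lodging to guests → Regulatory Certificate not required.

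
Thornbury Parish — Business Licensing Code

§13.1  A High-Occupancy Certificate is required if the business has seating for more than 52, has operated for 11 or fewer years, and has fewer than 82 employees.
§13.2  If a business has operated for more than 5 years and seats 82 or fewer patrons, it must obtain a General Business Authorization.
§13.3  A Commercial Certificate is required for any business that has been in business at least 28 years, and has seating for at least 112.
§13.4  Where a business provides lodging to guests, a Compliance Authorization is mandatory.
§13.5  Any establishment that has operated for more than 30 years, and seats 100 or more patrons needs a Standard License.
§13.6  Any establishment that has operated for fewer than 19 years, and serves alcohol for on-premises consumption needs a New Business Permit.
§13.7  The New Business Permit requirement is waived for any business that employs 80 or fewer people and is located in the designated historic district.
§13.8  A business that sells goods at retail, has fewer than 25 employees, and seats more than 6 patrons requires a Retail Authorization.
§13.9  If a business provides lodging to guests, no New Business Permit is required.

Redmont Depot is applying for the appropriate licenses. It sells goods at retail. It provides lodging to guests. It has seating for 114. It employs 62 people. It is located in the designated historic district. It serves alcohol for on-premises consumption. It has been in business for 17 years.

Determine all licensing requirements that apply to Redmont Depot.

§13.1 seating 114 > 52; years in business 17 > 11; employees 62 < 82 → High-Occupancy Certificate not required.
§13.2 years in business 17 > 5; seating 114 > 82 → General Business Authorization not required.
§13.3 years in business 17 < 28; seating 114 ≥ 112 → Commercial Certificate not required.
§13.4 provides lodging to guests → Compliance Authorization required.
§13.5 years in business 17 ≤ 30; seating 114 ≥ 100 → Standard License not required.
§13.6 years in business 17 < 19; serves alcohol for on-premises consumption → New Business Permit required.
§13.7 employees 62 ≤ 80; is located in the designated historic district → exempt from New Business Permit.
§13.8 sells goods at retail; employees 62 ≥ 25; seating 114 > 6 → Retail Authorization not required.
§13.9 provides lodging to guests → exempt from New Business Permit.

Compliance Authorization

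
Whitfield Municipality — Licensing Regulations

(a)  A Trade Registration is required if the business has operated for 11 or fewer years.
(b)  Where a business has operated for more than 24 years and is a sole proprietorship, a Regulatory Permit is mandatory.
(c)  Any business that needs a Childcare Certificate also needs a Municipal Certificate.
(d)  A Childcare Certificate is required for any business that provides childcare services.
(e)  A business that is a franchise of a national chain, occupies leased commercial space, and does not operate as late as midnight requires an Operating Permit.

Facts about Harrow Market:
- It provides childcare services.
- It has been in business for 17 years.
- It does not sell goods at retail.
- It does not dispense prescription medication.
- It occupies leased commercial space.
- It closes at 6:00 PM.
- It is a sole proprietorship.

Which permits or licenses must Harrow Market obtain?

Childcare Certificate, Municipal Certificate

(a) years in business 17 > 11 → Trade Registration not required.
(b) years in business 17 ≤ 24; is a sole proprietorship → Regulatory Permit not required.
(c) Childcare Certificate is required → Municipal Certificate also required.
(d) provides childcare services → Childcare Certificate required.
(e) is a sole proprietorship (not: is a franchise of a national chain); occupies leased commercial space; closes 6:00 PM, at/before midnight → Operating Permit not required.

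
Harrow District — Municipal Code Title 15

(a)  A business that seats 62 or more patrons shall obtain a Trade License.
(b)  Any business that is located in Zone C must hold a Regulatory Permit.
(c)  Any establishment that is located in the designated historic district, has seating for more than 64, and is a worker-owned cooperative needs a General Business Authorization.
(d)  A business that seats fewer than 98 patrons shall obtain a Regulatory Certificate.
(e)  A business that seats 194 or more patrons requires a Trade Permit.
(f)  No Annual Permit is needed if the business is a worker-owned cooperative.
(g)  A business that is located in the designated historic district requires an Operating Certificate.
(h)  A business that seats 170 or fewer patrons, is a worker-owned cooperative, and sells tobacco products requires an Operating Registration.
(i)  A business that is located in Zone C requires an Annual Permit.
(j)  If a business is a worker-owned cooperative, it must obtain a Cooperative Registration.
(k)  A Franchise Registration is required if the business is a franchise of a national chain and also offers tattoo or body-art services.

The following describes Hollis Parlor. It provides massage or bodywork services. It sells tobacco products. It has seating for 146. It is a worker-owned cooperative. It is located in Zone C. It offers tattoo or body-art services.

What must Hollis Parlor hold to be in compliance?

(a) seating 146 ≥ 62 → Trade License required.
(b) is located in Zone C → Regulatory Permit required.
(c) is located in Zone C (not: is located in the designated historic district); seating 146 > 64; is a worker-owned cooperative → General Business Authorization not required.
(d) seating 146 ≥ 98 → Regulatory Certificate not required.
(e) seating 146 < 194 → Trade Permit not required.
(f) is a worker-owned cooperative → exempt from Annual Permit.
(g) is located in Zone C (not: is located in the designated historic district) → Operating Certificate not required.
(h) seating 146 ≤ 170; is a worker-owned cooperative; sells tobacco products → Operating Registration required.
(i) is located in Zone C → Annual Permit required.
(j) is a worker-owned cooperative → Cooperative Registration required.
(k) is a worker-owned cooperative (not: is a franchise of a national chain); offers tattoo or body-art services → Franchise Registration not required.

Cooperative Registration, Operating Registration, Regulatory Permit, Trade License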